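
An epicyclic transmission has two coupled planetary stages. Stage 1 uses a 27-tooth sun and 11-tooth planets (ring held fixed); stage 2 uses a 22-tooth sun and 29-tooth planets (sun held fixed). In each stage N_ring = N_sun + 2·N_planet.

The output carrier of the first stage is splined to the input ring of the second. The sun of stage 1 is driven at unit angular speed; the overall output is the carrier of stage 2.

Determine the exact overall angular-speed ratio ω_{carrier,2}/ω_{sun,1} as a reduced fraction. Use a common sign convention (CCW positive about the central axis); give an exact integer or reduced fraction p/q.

Stage 1: N_ring = 27 + 2·11 = 49
Stage 1: 27(ω_s−ω_c) = −49(ω_r−ω_c),  ω_r=0, ω_s=1
Stage 1: 27(1−ω_c) = −49(0−ω_c)  ⇒  76ω_c = 27  ⇒  ω_c = 27/76
  ⇒ ω_c¹/ω_s¹ = 27/76
Stage 2: N_ring = 22 + 2·29 = 80
Stage 2: 22(ω_s−ω_c) = −80(ω_r−ω_c),  ω_s=0, ω_r=1
Stage 2: 22(0−ω_c) = −80(1−ω_c)  ⇒  102ω_c = 80  ⇒  ω_c = 40/51
  ⇒ ω_c²/ω_r² = 40/51
Coupling ω_r² = ω_c¹ ⇒ overall = 27/76 × 40/51 = 90/323

90/323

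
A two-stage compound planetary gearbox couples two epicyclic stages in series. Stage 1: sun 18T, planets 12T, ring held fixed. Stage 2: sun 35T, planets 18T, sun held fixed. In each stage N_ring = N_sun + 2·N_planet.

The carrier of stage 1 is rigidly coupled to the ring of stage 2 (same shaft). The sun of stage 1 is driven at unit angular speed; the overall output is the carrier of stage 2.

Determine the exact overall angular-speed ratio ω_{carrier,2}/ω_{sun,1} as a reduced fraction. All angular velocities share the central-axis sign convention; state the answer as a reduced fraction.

213/1060

Stage 1: N_ring = 18 + 2·12 = 42
Stage 1: 18(ω_s−ω_c) = −42(ω_r−ω_c),  ω_r=0, ω_s=1
Stage 1: 18(1−ω_c) = −42(0−ω_c)  ⇒  60ω_c = 18  ⇒  ω_c = 3/10
  ⇒ ω_c¹/ω_s¹ = 3/10
Stage 2: N_ring = 35 + 2·18 = 71
Stage 2: 35(ω_s−ω_c) = −71(ω_r−ω_c),  ω_s=0, ω_r=1
Stage 2: 35(0−ω_c) = −71(1−ω_c)  ⇒  106ω_c = 71  ⇒  ω_c = 71/106
  ⇒ ω_c²/ω_r² = 71/106
Coupling ω_r² = ω_c¹ ⇒ overall = 3/10 × 71/106 = 213/1060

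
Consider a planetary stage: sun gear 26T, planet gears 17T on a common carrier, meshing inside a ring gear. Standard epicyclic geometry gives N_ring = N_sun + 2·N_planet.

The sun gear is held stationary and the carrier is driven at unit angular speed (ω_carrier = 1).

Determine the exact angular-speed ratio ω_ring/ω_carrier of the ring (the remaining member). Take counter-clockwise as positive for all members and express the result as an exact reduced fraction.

43/30

N_ring = 26 + 2·17 = 60
26(ω_s−ω_c) = −60(ω_r−ω_c),  ω_s=0, ω_c=1
ω_r = 1 − (26/60)(0−1) = 43/30
ω_r/ω_c = 43/30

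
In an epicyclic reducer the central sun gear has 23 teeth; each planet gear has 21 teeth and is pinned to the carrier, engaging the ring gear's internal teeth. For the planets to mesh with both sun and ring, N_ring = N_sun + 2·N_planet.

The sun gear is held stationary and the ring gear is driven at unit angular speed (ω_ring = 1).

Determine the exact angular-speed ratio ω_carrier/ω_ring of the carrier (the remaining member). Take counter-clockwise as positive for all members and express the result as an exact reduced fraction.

65/88

N_ring = 23 + 2·21 = 65
23(ω_s−ω_c) = −65(ω_r−ω_c),  ω_s=0, ω_r=1
23(0−ω_c) = −65(1−ω_c)  ⇒  88ω_c = 65  ⇒  ω_c = 65/88
ω_c/ω_r = 65/88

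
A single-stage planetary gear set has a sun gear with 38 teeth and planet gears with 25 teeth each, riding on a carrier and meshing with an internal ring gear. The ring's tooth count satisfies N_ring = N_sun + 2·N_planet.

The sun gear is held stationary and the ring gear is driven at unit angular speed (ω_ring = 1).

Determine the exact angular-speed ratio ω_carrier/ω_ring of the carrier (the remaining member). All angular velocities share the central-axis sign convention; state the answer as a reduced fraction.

44/63

N_ring = 38 + 2·25 = 88
38(ω_s−ω_c) = −88(ω_r−ω_c),  ω_s=0, ω_r=1
38(0−ω_c) = −88(1−ω_c)  ⇒  126ω_c = 88  ⇒  ω_c = 44/63
ω_c/ω_r = 44/63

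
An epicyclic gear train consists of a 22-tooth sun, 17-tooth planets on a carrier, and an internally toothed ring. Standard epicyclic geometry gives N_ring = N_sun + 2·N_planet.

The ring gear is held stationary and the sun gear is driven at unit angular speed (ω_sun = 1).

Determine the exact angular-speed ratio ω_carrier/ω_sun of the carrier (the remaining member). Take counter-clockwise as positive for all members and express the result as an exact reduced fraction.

11/39

N_ring = 22 + 2·17 = 56
22(ω_s−ω_c) = −56(ω_r−ω_c),  ω_r=0, ω_s=1
22(1−ω_c) = −56(0−ω_c)  ⇒  78ω_c = 22  ⇒  ω_c = 11/39
ω_c/ω_s = 11/39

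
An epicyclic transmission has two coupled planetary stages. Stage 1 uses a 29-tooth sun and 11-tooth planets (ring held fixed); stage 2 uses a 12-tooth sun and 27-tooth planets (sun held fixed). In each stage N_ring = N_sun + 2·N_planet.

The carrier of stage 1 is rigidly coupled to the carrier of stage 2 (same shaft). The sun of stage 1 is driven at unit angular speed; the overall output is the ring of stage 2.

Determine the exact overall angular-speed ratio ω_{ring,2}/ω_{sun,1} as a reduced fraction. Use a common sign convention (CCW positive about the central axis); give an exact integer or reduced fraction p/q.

Stage 1: N_ring = 29 + 2·11 = 51
Stage 1: 29(ω_s−ω_c) = −51(ω_r−ω_c),  ω_r=0, ω_s=1
Stage 1: 29(1−ω_c) = −51(0−ω_c)  ⇒  80ω_c = 29  ⇒  ω_c = 29/80
  ⇒ ω_c¹/ω_s¹ = 29/80
Stage 2: N_ring = 12 + 2·27 = 66
Stage 2: 12(ω_s−ω_c) = −66(ω_r−ω_c),  ω_s=0, ω_c=1
Stage 2: ω_r = 1 − (12/66)(0−1) = 13/11
  ⇒ ω_r²/ω_c² = 13/11
Coupling ω_c² = ω_c¹ ⇒ overall = 29/80 × 13/11 = 377/880

377/880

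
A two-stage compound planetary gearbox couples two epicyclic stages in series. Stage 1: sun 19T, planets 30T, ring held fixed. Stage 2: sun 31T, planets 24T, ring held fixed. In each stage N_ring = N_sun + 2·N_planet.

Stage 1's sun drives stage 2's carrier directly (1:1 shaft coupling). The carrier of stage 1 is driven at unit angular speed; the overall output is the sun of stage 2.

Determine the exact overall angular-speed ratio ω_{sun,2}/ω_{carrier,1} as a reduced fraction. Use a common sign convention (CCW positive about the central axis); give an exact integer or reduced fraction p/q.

Stage 1: N_ring = 19 + 2·30 = 79
Stage 1: 19(ω_s−ω_c) = −79(ω_r−ω_c),  ω_r=0, ω_c=1
Stage 1: ω_s = 1 − (79/19)(0−1) = 98/19
  ⇒ ω_s¹/ω_c¹ = 98/19
Stage 2: N_ring = 31 + 2·24 = 79
Stage 2: 31(ω_s−ω_c) = −79(ω_r−ω_c),  ω_r=0, ω_c=1
Stage 2: ω_s = 1 − (79/31)(0−1) = 110/31
  ⇒ ω_s²/ω_c² = 110/31
Coupling ω_c² = ω_s¹ ⇒ overall = 98/19 × 110/31 = 10780/589

10780/589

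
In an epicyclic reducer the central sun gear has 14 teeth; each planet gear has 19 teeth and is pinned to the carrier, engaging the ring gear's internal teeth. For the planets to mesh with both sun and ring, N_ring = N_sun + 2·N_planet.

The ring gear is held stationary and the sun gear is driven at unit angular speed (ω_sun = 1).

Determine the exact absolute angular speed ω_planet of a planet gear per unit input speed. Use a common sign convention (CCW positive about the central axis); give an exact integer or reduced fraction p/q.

-7/19

N_ring = 14 + 2·19 = 52
14(ω_s−ω_c) = −52(ω_r−ω_c),  ω_r=0, ω_s=1
14(1−ω_c) = −52(0−ω_c)  ⇒  66ω_c = 14  ⇒  ω_c = 7/33
sun–planet: 14·(1−7/33) = −19·(ω_p−ω_c)  ⇒  ω_p−ω_c = −(14/19)·(26/33) = -364/627
ω_p = 7/33 − 364/627 = -7/19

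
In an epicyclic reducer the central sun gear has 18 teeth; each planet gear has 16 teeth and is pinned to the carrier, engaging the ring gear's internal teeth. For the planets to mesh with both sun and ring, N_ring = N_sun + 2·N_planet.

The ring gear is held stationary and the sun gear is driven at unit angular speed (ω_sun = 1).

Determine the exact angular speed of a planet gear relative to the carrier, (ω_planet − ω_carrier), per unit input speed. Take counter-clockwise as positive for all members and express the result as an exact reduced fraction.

-225/272

N_ring = 18 + 2·16 = 50
18(ω_s−ω_c) = −50(ω_r−ω_c),  ω_r=0, ω_s=1
18(1−ω_c) = −50(0−ω_c)  ⇒  68ω_c = 18  ⇒  ω_c = 9/34
sun–planet: 18·(1−9/34) = −16·(ω_p−ω_c)  ⇒  ω_p−ω_c = −(18/16)·(25/34) = -225/272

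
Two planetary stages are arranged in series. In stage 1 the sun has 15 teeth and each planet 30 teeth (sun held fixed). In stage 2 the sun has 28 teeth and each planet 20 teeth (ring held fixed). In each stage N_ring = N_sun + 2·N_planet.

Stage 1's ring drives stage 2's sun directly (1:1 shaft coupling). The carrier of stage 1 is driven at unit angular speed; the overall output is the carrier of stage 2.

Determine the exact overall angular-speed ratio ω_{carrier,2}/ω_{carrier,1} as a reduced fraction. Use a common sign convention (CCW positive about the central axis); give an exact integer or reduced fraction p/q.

7/20

Stage 1: N_ring = 15 + 2·30 = 75
Stage 1: 15(ω_s−ω_c) = −75(ω_r−ω_c),  ω_s=0, ω_c=1
Stage 1: ω_r = 1 − (15/75)(0−1) = 6/5
  ⇒ ω_r¹/ω_c¹ = 6/5
Stage 2: N_ring = 28 + 2·20 = 68
Stage 2: 28(ω_s−ω_c) = −68(ω_r−ω_c),  ω_r=0, ω_s=1
Stage 2: 28(1−ω_c) = −68(0−ω_c)  ⇒  96ω_c = 28  ⇒  ω_c = 7/24
  ⇒ ω_c²/ω_s² = 7/24
Coupling ω_s² = ω_r¹ ⇒ overall = 6/5 × 7/24 = 7/20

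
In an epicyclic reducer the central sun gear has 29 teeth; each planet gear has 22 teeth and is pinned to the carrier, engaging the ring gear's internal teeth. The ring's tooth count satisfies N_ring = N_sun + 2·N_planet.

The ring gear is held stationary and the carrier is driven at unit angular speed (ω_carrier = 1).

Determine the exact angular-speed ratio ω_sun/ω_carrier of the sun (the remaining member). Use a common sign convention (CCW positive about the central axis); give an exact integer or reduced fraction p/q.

102/29

N_ring = 29 + 2·22 = 73
29(ω_s−ω_c) = −73(ω_r−ω_c),  ω_r=0, ω_c=1
ω_s = 1 − (73/29)(0−1) = 102/29
ω_s/ω_c = 102/29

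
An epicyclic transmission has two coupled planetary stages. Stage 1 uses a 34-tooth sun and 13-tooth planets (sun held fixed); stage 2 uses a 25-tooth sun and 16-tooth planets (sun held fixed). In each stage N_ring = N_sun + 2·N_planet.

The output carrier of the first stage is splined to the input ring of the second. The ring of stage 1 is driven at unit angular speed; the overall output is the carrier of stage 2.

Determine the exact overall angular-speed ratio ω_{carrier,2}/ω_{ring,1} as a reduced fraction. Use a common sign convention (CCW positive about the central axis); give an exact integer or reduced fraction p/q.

Stage 1: N_ring = 34 + 2·13 = 60
Stage 1: 34(ω_s−ω_c) = −60(ω_r−ω_c),  ω_s=0, ω_r=1
Stage 1: 34(0−ω_c) = −60(1−ω_c)  ⇒  94ω_c = 60  ⇒  ω_c = 30/47
  ⇒ ω_c¹/ω_r¹ = 30/47
Stage 2: N_ring = 25 + 2·16 = 57
Stage 2: 25(ω_s−ω_c) = −57(ω_r−ω_c),  ω_s=0, ω_r=1
Stage 2: 25(0−ω_c) = −57(1−ω_c)  ⇒  82ω_c = 57  ⇒  ω_c = 57/82
  ⇒ ω_c²/ω_r² = 57/82
Coupling ω_r² = ω_c¹ ⇒ overall = 30/47 × 57/82 = 855/1927

855/1927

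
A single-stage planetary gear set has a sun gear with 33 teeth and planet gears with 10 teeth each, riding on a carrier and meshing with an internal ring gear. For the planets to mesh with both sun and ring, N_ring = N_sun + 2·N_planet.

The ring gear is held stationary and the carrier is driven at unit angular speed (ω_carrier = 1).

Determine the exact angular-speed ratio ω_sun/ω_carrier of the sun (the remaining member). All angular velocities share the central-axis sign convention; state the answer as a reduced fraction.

N_ring = 33 + 2·10 = 53
33(ω_s−ω_c) = −53(ω_r−ω_c),  ω_r=0, ω_c=1
ω_s = 1 − (53/33)(0−1) = 86/33
ω_s/ω_c = 86/33

86/33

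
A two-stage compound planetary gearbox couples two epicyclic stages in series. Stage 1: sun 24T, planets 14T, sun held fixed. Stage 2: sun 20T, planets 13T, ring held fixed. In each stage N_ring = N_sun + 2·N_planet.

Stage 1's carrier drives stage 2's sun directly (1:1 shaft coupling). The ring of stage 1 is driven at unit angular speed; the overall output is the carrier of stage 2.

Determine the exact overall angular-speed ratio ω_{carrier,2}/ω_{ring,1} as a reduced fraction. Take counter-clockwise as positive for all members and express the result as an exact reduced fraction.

Stage 1: N_ring = 24 + 2·14 = 52
Stage 1: 24(ω_s−ω_c) = −52(ω_r−ω_c),  ω_s=0, ω_r=1
Stage 1: 24(0−ω_c) = −52(1−ω_c)  ⇒  76ω_c = 52  ⇒  ω_c = 13/19
  ⇒ ω_c¹/ω_r¹ = 13/19
Stage 2: N_ring = 20 + 2·13 = 46
Stage 2: 20(ω_s−ω_c) = −46(ω_r−ω_c),  ω_r=0, ω_s=1
Stage 2: 20(1−ω_c) = −46(0−ω_c)  ⇒  66ω_c = 20  ⇒  ω_c = 10/33
  ⇒ ω_c²/ω_s² = 10/33
Coupling ω_s² = ω_c¹ ⇒ overall = 13/19 × 10/33 = 130/627

130/627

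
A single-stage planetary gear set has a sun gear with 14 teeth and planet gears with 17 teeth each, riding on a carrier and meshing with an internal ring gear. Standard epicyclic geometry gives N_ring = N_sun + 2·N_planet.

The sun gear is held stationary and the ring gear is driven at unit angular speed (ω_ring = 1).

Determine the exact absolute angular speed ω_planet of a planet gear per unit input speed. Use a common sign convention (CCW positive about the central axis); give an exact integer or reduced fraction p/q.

24/17

N_ring = 14 + 2·17 = 48
14(ω_s−ω_c) = −48(ω_r−ω_c),  ω_s=0, ω_r=1
14(0−ω_c) = −48(1−ω_c)  ⇒  62ω_c = 48  ⇒  ω_c = 24/31
sun–planet: 14·(0−24/31) = −17·(ω_p−ω_c)  ⇒  ω_p−ω_c = −(14/17)·(-24/31) = 336/527
ω_p = 24/31 + 336/527 = 24/17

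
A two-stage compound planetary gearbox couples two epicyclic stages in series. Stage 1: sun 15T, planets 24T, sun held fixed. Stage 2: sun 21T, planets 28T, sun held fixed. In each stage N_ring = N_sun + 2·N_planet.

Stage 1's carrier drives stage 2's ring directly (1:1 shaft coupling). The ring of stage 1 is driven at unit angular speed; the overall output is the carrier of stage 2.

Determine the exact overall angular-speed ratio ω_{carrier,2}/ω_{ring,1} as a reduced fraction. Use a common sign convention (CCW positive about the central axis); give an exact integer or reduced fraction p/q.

Stage 1: N_ring = 15 + 2·24 = 63
Stage 1: 15(ω_s−ω_c) = −63(ω_r−ω_c),  ω_s=0, ω_r=1
Stage 1: 15(0−ω_c) = −63(1−ω_c)  ⇒  78ω_c = 63  ⇒  ω_c = 21/26
  ⇒ ω_c¹/ω_r¹ = 21/26
Stage 2: N_ring = 21 + 2·28 = 77
Stage 2: 21(ω_s−ω_c) = −77(ω_r−ω_c),  ω_s=0, ω_r=1
Stage 2: 21(0−ω_c) = −77(1−ω_c)  ⇒  98ω_c = 77  ⇒  ω_c = 11/14
  ⇒ ω_c²/ω_r² = 11/14
Coupling ω_r² = ω_c¹ ⇒ overall = 21/26 × 11/14 = 33/52

33/52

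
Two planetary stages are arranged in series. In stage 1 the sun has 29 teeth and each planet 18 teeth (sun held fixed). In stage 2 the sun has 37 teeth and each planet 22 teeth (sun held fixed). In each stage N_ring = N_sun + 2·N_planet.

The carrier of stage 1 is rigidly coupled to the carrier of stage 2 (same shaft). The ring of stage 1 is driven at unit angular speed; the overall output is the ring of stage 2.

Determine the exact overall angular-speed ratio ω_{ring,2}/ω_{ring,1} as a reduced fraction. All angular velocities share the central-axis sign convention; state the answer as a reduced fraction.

3835/3807

Stage 1: N_ring = 29 + 2·18 = 65
Stage 1: 29(ω_s−ω_c) = −65(ω_r−ω_c),  ω_s=0, ω_r=1
Stage 1: 29(0−ω_c) = −65(1−ω_c)  ⇒  94ω_c = 65  ⇒  ω_c = 65/94
  ⇒ ω_c¹/ω_r¹ = 65/94
Stage 2: N_ring = 37 + 2·22 = 81
Stage 2: 37(ω_s−ω_c) = −81(ω_r−ω_c),  ω_s=0, ω_c=1
Stage 2: ω_r = 1 − (37/81)(0−1) = 118/81
  ⇒ ω_r²/ω_c² = 118/81
Coupling ω_c² = ω_c¹ ⇒ overall = 65/94 × 118/81 = 3835/3807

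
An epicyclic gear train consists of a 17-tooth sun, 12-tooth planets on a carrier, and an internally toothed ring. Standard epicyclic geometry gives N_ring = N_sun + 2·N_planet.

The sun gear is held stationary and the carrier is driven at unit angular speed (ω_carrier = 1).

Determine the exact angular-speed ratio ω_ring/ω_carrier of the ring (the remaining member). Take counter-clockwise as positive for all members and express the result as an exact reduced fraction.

58/41

N_ring = 17 + 2·12 = 41
17(ω_s−ω_c) = −41(ω_r−ω_c),  ω_s=0, ω_c=1
ω_r = 1 − (17/41)(0−1) = 58/41
ω_r/ω_c = 58/41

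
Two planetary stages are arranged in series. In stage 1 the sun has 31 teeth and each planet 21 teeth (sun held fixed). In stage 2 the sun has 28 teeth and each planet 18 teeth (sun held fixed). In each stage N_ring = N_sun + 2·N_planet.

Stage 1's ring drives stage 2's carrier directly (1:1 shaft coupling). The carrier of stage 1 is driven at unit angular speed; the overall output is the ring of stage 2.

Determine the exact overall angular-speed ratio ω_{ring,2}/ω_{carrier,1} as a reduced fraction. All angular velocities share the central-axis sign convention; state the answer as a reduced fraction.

Stage 1: N_ring = 31 + 2·21 = 73
Stage 1: 31(ω_s−ω_c) = −73(ω_r−ω_c),  ω_s=0, ω_c=1
Stage 1: ω_r = 1 − (31/73)(0−1) = 104/73
  ⇒ ω_r¹/ω_c¹ = 104/73
Stage 2: N_ring = 28 + 2·18 = 64
Stage 2: 28(ω_s−ω_c) = −64(ω_r−ω_c),  ω_s=0, ω_c=1
Stage 2: ω_r = 1 − (28/64)(0−1) = 23/16
  ⇒ ω_r²/ω_c² = 23/16
Coupling ω_c² = ω_r¹ ⇒ overall = 104/73 × 23/16 = 299/146

299/146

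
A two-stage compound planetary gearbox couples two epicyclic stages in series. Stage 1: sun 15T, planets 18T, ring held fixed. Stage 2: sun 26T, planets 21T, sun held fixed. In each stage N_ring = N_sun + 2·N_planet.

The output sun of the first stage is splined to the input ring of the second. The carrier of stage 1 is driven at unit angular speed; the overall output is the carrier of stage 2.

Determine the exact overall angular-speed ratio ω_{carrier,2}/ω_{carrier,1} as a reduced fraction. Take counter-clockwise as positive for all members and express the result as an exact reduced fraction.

Stage 1: N_ring = 15 + 2·18 = 51
Stage 1: 15(ω_s−ω_c) = −51(ω_r−ω_c),  ω_r=0, ω_c=1
Stage 1: ω_s = 1 − (51/15)(0−1) = 22/5
  ⇒ ω_s¹/ω_c¹ = 22/5
Stage 2: N_ring = 26 + 2·21 = 68
Stage 2: 26(ω_s−ω_c) = −68(ω_r−ω_c),  ω_s=0, ω_r=1
Stage 2: 26(0−ω_c) = −68(1−ω_c)  ⇒  94ω_c = 68  ⇒  ω_c = 34/47
  ⇒ ω_c²/ω_r² = 34/47
Coupling ω_r² = ω_s¹ ⇒ overall = 22/5 × 34/47 = 748/235

748/235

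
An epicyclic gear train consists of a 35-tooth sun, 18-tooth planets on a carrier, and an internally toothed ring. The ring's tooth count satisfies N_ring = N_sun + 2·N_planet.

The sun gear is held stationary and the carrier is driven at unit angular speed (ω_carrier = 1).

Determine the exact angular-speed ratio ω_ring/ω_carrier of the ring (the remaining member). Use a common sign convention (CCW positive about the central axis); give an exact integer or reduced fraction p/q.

106/71

N_ring = 35 + 2·18 = 71
35(ω_s−ω_c) = −71(ω_r−ω_c),  ω_s=0, ω_c=1
ω_r = 1 − (35/71)(0−1) = 106/71
ω_r/ω_c = 106/71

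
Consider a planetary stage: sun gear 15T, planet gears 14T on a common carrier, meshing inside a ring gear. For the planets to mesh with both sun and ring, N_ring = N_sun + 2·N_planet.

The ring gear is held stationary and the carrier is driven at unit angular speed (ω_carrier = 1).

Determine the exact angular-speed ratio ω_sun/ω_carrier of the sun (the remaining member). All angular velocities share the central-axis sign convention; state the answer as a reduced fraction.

58/15

N_ring = 15 + 2·14 = 43
15(ω_s−ω_c) = −43(ω_r−ω_c),  ω_r=0, ω_c=1
ω_s = 1 − (43/15)(0−1) = 58/15
ω_s/ω_c = 58/15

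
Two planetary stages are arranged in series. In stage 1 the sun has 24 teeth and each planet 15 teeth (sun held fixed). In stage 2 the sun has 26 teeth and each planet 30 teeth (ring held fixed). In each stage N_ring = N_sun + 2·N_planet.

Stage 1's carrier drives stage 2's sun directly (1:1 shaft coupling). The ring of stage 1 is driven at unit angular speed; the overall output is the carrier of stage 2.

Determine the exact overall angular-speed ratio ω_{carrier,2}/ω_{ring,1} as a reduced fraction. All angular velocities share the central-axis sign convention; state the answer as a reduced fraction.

9/56

Stage 1: N_ring = 24 + 2·15 = 54
Stage 1: 24(ω_s−ω_c) = −54(ω_r−ω_c),  ω_s=0, ω_r=1
Stage 1: 24(0−ω_c) = −54(1−ω_c)  ⇒  78ω_c = 54  ⇒  ω_c = 9/13
  ⇒ ω_c¹/ω_r¹ = 9/13
Stage 2: N_ring = 26 + 2·30 = 86
Stage 2: 26(ω_s−ω_c) = −86(ω_r−ω_c),  ω_r=0, ω_s=1
Stage 2: 26(1−ω_c) = −86(0−ω_c)  ⇒  112ω_c = 26  ⇒  ω_c = 13/56
  ⇒ ω_c²/ω_s² = 13/56
Coupling ω_s² = ω_c¹ ⇒ overall = 9/13 × 13/56 = 9/56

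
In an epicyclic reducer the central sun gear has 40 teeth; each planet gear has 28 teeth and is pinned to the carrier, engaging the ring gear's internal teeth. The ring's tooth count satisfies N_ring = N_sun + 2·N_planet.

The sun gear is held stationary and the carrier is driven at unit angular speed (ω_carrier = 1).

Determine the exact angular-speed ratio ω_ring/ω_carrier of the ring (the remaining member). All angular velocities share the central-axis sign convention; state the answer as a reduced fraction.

N_ring = 40 + 2·28 = 96
40(ω_s−ω_c) = −96(ω_r−ω_c),  ω_s=0, ω_c=1
ω_r = 1 − (40/96)(0−1) = 17/12
ω_r/ω_c = 17/12

17/12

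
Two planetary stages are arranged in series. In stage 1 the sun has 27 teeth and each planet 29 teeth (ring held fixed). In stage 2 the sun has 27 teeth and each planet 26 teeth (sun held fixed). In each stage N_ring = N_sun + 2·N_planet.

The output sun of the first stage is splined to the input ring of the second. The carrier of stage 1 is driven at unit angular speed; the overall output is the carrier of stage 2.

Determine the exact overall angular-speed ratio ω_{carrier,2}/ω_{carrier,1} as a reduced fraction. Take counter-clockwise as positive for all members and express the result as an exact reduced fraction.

4424/1431

Stage 1: N_ring = 27 + 2·29 = 85
Stage 1: 27(ω_s−ω_c) = −85(ω_r−ω_c),  ω_r=0, ω_c=1
Stage 1: ω_s = 1 − (85/27)(0−1) = 112/27
  ⇒ ω_s¹/ω_c¹ = 112/27
Stage 2: N_ring = 27 + 2·26 = 79
Stage 2: 27(ω_s−ω_c) = −79(ω_r−ω_c),  ω_s=0, ω_r=1
Stage 2: 27(0−ω_c) = −79(1−ω_c)  ⇒  106ω_c = 79  ⇒  ω_c = 79/106
  ⇒ ω_c²/ω_r² = 79/106
Coupling ω_r² = ω_s¹ ⇒ overall = 112/27 × 79/106 = 4424/1431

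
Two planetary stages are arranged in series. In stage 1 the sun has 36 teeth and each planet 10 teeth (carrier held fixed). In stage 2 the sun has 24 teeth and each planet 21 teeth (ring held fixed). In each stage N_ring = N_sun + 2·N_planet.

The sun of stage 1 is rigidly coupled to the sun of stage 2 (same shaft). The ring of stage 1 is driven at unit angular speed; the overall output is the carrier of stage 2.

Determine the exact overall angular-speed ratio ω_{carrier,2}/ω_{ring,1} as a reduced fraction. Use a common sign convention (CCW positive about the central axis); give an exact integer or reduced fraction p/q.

Stage 1: N_ring = 36 + 2·10 = 56
Stage 1: 36(ω_s−ω_c) = −56(ω_r−ω_c),  ω_c=0, ω_r=1
Stage 1: ω_s = 0 − (56/36)(1−0) = -14/9
  ⇒ ω_s¹/ω_r¹ = -14/9
Stage 2: N_ring = 24 + 2·21 = 66
Stage 2: 24(ω_s−ω_c) = −66(ω_r−ω_c),  ω_r=0, ω_s=1
Stage 2: 24(1−ω_c) = −66(0−ω_c)  ⇒  90ω_c = 24  ⇒  ω_c = 4/15
  ⇒ ω_c²/ω_s² = 4/15
Coupling ω_s² = ω_s¹ ⇒ overall = -14/9 × 4/15 = -56/135

-56/135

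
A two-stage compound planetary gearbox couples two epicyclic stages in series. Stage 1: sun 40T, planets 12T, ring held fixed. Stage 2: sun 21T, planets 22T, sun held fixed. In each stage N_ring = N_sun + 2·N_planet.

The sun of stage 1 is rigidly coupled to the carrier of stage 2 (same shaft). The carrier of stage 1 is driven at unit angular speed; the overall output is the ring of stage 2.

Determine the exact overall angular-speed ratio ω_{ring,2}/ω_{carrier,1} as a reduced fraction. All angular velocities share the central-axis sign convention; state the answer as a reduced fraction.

Stage 1: N_ring = 40 + 2·12 = 64
Stage 1: 40(ω_s−ω_c) = −64(ω_r−ω_c),  ω_r=0, ω_c=1
Stage 1: ω_s = 1 − (64/40)(0−1) = 13/5
  ⇒ ω_s¹/ω_c¹ = 13/5
Stage 2: N_ring = 21 + 2·22 = 65
Stage 2: 21(ω_s−ω_c) = −65(ω_r−ω_c),  ω_s=0, ω_c=1
Stage 2: ω_r = 1 − (21/65)(0−1) = 86/65
  ⇒ ω_r²/ω_c² = 86/65
Coupling ω_c² = ω_s¹ ⇒ overall = 13/5 × 86/65 = 86/25

86/25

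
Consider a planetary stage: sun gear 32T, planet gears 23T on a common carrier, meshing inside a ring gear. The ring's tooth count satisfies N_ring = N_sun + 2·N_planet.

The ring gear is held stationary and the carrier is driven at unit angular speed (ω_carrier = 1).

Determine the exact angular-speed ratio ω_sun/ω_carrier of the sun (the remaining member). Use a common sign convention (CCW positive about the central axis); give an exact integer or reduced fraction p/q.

N_ring = 32 + 2·23 = 78
32(ω_s−ω_c) = −78(ω_r−ω_c),  ω_r=0, ω_c=1
ω_s = 1 − (78/32)(0−1) = 55/16
ω_s/ω_c = 55/16

55/16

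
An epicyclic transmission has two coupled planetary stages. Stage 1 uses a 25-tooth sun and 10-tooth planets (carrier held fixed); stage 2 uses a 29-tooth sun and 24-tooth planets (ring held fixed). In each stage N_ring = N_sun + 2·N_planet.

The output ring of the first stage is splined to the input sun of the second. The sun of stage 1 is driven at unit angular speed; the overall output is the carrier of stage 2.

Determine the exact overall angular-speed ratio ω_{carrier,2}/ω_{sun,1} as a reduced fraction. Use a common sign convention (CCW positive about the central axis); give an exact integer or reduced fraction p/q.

Stage 1: N_ring = 25 + 2·10 = 45
Stage 1: 25(ω_s−ω_c) = −45(ω_r−ω_c),  ω_c=0, ω_s=1
Stage 1: ω_r = 0 − (25/45)(1−0) = -5/9
  ⇒ ω_r¹/ω_s¹ = -5/9
Stage 2: N_ring = 29 + 2·24 = 77
Stage 2: 29(ω_s−ω_c) = −77(ω_r−ω_c),  ω_r=0, ω_s=1
Stage 2: 29(1−ω_c) = −77(0−ω_c)  ⇒  106ω_c = 29  ⇒  ω_c = 29/106
  ⇒ ω_c²/ω_s² = 29/106
Coupling ω_s² = ω_r¹ ⇒ overall = -5/9 × 29/106 = -145/954

-145/954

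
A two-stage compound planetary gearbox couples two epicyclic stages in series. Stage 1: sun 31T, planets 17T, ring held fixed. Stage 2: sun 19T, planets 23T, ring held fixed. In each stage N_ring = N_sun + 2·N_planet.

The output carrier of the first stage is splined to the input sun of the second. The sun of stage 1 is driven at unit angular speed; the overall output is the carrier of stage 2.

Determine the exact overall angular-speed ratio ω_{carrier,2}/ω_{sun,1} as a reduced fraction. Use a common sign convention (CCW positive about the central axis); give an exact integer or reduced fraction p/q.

589/8064

Stage 1: N_ring = 31 + 2·17 = 65
Stage 1: 31(ω_s−ω_c) = −65(ω_r−ω_c),  ω_r=0, ω_s=1
Stage 1: 31(1−ω_c) = −65(0−ω_c)  ⇒  96ω_c = 31  ⇒  ω_c = 31/96
  ⇒ ω_c¹/ω_s¹ = 31/96
Stage 2: N_ring = 19 + 2·23 = 65
Stage 2: 19(ω_s−ω_c) = −65(ω_r−ω_c),  ω_r=0, ω_s=1
Stage 2: 19(1−ω_c) = −65(0−ω_c)  ⇒  84ω_c = 19  ⇒  ω_c = 19/84
  ⇒ ω_c²/ω_s² = 19/84
Coupling ω_s² = ω_c¹ ⇒ overall = 31/96 × 19/84 = 589/8064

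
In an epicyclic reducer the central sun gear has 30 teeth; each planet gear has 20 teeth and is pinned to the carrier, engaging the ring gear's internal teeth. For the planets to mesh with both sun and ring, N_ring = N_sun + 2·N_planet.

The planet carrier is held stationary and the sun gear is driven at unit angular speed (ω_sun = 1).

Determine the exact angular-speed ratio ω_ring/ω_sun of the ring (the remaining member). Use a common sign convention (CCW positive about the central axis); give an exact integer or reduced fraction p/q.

-3/7

N_ring = 30 + 2·20 = 70
30(ω_s−ω_c) = −70(ω_r−ω_c),  ω_c=0, ω_s=1
ω_r = 0 − (30/70)(1−0) = -3/7
ω_r/ω_s = -3/7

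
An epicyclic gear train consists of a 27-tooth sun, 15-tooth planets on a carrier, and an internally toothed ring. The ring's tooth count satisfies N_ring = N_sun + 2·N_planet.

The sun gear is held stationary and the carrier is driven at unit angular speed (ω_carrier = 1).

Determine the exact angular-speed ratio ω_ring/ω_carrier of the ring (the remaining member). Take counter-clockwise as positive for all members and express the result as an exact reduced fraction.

N_ring = 27 + 2·15 = 57
27(ω_s−ω_c) = −57(ω_r−ω_c),  ω_s=0, ω_c=1
ω_r = 1 − (27/57)(0−1) = 28/19
ω_r/ω_c = 28/19

28/19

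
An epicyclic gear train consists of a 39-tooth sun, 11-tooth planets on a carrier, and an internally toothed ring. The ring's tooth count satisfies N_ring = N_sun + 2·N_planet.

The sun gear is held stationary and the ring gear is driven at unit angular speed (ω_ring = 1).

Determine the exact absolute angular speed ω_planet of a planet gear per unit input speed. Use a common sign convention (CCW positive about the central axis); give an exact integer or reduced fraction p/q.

61/22

N_ring = 39 + 2·11 = 61
39(ω_s−ω_c) = −61(ω_r−ω_c),  ω_s=0, ω_r=1
39(0−ω_c) = −61(1−ω_c)  ⇒  100ω_c = 61  ⇒  ω_c = 61/100
sun–planet: 39·(0−61/100) = −11·(ω_p−ω_c)  ⇒  ω_p−ω_c = −(39/11)·(-61/100) = 2379/1100
ω_p = 61/100 + 2379/1100 = 61/22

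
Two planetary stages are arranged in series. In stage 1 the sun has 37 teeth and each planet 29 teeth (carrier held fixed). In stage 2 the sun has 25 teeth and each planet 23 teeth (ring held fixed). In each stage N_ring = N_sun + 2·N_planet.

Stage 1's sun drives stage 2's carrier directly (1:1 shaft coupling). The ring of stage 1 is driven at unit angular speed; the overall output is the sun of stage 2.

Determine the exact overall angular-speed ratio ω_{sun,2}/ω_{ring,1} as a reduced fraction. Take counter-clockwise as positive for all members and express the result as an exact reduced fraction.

Stage 1: N_ring = 37 + 2·29 = 95
Stage 1: 37(ω_s−ω_c) = −95(ω_r−ω_c),  ω_c=0, ω_r=1
Stage 1: ω_s = 0 − (95/37)(1−0) = -95/37
  ⇒ ω_s¹/ω_r¹ = -95/37
Stage 2: N_ring = 25 + 2·23 = 71
Stage 2: 25(ω_s−ω_c) = −71(ω_r−ω_c),  ω_r=0, ω_c=1
Stage 2: ω_s = 1 − (71/25)(0−1) = 96/25
  ⇒ ω_s²/ω_c² = 96/25
Coupling ω_c² = ω_s¹ ⇒ overall = -95/37 × 96/25 = -1824/185

-1824/185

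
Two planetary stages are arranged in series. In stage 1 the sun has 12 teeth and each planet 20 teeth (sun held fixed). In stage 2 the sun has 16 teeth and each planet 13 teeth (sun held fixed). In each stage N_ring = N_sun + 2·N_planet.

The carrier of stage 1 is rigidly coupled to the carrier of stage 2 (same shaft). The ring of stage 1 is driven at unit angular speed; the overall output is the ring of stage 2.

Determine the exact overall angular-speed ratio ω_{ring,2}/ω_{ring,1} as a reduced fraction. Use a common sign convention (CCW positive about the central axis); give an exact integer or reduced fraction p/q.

377/336

Stage 1: N_ring = 12 + 2·20 = 52
Stage 1: 12(ω_s−ω_c) = −52(ω_r−ω_c),  ω_s=0, ω_r=1
Stage 1: 12(0−ω_c) = −52(1−ω_c)  ⇒  64ω_c = 52  ⇒  ω_c = 13/16
  ⇒ ω_c¹/ω_r¹ = 13/16
Stage 2: N_ring = 16 + 2·13 = 42
Stage 2: 16(ω_s−ω_c) = −42(ω_r−ω_c),  ω_s=0, ω_c=1
Stage 2: ω_r = 1 − (16/42)(0−1) = 29/21
  ⇒ ω_r²/ω_c² = 29/21
Coupling ω_c² = ω_c¹ ⇒ overall = 13/16 × 29/21 = 377/336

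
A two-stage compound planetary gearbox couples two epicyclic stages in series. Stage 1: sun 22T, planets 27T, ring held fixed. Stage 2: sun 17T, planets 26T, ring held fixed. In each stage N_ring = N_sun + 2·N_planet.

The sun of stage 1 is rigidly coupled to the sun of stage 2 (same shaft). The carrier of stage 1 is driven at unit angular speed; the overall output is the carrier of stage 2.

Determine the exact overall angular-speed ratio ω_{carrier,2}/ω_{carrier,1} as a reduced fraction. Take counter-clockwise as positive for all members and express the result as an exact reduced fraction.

Stage 1: N_ring = 22 + 2·27 = 76
Stage 1: 22(ω_s−ω_c) = −76(ω_r−ω_c),  ω_r=0, ω_c=1
Stage 1: ω_s = 1 − (76/22)(0−1) = 49/11
  ⇒ ω_s¹/ω_c¹ = 49/11
Stage 2: N_ring = 17 + 2·26 = 69
Stage 2: 17(ω_s−ω_c) = −69(ω_r−ω_c),  ω_r=0, ω_s=1
Stage 2: 17(1−ω_c) = −69(0−ω_c)  ⇒  86ω_c = 17  ⇒  ω_c = 17/86
  ⇒ ω_c²/ω_s² = 17/86
Coupling ω_s² = ω_s¹ ⇒ overall = 49/11 × 17/86 = 833/946

833/946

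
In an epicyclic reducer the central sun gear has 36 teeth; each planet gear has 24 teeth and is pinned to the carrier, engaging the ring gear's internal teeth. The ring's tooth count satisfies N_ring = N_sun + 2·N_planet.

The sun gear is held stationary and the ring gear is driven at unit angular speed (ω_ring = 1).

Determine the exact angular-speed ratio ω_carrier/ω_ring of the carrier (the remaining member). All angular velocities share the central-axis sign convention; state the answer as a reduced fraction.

7/10

N_ring = 36 + 2·24 = 84
36(ω_s−ω_c) = −84(ω_r−ω_c),  ω_s=0, ω_r=1
36(0−ω_c) = −84(1−ω_c)  ⇒  120ω_c = 84  ⇒  ω_c = 7/10
ω_c/ω_r = 7/10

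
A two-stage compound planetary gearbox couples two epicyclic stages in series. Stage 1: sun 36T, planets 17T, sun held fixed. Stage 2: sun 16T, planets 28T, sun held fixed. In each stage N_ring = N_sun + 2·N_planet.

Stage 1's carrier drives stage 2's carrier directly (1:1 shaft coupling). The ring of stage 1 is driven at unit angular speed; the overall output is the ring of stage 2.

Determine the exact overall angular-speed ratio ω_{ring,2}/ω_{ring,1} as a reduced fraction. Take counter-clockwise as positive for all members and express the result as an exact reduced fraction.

385/477

Stage 1: N_ring = 36 + 2·17 = 70
Stage 1: 36(ω_s−ω_c) = −70(ω_r−ω_c),  ω_s=0, ω_r=1
Stage 1: 36(0−ω_c) = −70(1−ω_c)  ⇒  106ω_c = 70  ⇒  ω_c = 35/53
  ⇒ ω_c¹/ω_r¹ = 35/53
Stage 2: N_ring = 16 + 2·28 = 72
Stage 2: 16(ω_s−ω_c) = −72(ω_r−ω_c),  ω_s=0, ω_c=1
Stage 2: ω_r = 1 − (16/72)(0−1) = 11/9
  ⇒ ω_r²/ω_c² = 11/9
Coupling ω_c² = ω_c¹ ⇒ overall = 35/53 × 11/9 = 385/477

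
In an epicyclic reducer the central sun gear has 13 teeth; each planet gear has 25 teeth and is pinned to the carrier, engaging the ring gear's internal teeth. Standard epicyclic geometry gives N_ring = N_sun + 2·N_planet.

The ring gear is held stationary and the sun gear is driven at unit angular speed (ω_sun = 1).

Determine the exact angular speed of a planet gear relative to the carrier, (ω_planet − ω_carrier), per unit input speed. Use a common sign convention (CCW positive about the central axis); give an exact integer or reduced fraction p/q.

N_ring = 13 + 2·25 = 63
13(ω_s−ω_c) = −63(ω_r−ω_c),  ω_r=0, ω_s=1
13(1−ω_c) = −63(0−ω_c)  ⇒  76ω_c = 13  ⇒  ω_c = 13/76
sun–planet: 13·(1−13/76) = −25·(ω_p−ω_c)  ⇒  ω_p−ω_c = −(13/25)·(63/76) = -819/1900

-819/1900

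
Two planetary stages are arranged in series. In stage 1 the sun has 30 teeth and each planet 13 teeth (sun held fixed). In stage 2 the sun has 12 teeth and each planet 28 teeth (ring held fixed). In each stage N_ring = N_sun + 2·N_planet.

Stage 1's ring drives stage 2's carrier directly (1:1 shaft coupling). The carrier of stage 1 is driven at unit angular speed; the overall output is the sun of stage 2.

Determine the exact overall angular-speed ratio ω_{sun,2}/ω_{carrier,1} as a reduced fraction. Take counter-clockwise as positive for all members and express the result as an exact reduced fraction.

215/21

Stage 1: N_ring = 30 + 2·13 = 56
Stage 1: 30(ω_s−ω_c) = −56(ω_r−ω_c),  ω_s=0, ω_c=1
Stage 1: ω_r = 1 − (30/56)(0−1) = 43/28
  ⇒ ω_r¹/ω_c¹ = 43/28
Stage 2: N_ring = 12 + 2·28 = 68
Stage 2: 12(ω_s−ω_c) = −68(ω_r−ω_c),  ω_r=0, ω_c=1
Stage 2: ω_s = 1 − (68/12)(0−1) = 20/3
  ⇒ ω_s²/ω_c² = 20/3
Coupling ω_c² = ω_r¹ ⇒ overall = 43/28 × 20/3 = 215/21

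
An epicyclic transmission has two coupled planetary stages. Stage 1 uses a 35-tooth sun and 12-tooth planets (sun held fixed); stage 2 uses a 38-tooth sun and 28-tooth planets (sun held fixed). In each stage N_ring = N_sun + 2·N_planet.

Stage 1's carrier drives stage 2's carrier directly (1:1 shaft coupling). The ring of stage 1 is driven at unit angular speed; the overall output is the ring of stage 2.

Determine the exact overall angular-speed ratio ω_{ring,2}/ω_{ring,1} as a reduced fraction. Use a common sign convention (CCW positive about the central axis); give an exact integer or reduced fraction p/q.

Stage 1: N_ring = 35 + 2·12 = 59
Stage 1: 35(ω_s−ω_c) = −59(ω_r−ω_c),  ω_s=0, ω_r=1
Stage 1: 35(0−ω_c) = −59(1−ω_c)  ⇒  94ω_c = 59  ⇒  ω_c = 59/94
  ⇒ ω_c¹/ω_r¹ = 59/94
Stage 2: N_ring = 38 + 2·28 = 94
Stage 2: 38(ω_s−ω_c) = −94(ω_r−ω_c),  ω_s=0, ω_c=1
Stage 2: ω_r = 1 − (38/94)(0−1) = 66/47
  ⇒ ω_r²/ω_c² = 66/47
Coupling ω_c² = ω_c¹ ⇒ overall = 59/94 × 66/47 = 1947/2209

1947/2209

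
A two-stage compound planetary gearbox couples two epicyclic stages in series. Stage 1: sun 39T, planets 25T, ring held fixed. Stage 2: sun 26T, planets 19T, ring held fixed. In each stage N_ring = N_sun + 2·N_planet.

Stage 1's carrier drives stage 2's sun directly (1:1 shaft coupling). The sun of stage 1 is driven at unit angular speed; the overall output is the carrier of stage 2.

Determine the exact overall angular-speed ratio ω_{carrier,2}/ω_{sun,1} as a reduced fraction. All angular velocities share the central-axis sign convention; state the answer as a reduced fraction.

Stage 1: N_ring = 39 + 2·25 = 89
Stage 1: 39(ω_s−ω_c) = −89(ω_r−ω_c),  ω_r=0, ω_s=1
Stage 1: 39(1−ω_c) = −89(0−ω_c)  ⇒  128ω_c = 39  ⇒  ω_c = 39/128
  ⇒ ω_c¹/ω_s¹ = 39/128
Stage 2: N_ring = 26 + 2·19 = 64
Stage 2: 26(ω_s−ω_c) = −64(ω_r−ω_c),  ω_r=0, ω_s=1
Stage 2: 26(1−ω_c) = −64(0−ω_c)  ⇒  90ω_c = 26  ⇒  ω_c = 13/45
  ⇒ ω_c²/ω_s² = 13/45
Coupling ω_s² = ω_c¹ ⇒ overall = 39/128 × 13/45 = 169/1920

169/1920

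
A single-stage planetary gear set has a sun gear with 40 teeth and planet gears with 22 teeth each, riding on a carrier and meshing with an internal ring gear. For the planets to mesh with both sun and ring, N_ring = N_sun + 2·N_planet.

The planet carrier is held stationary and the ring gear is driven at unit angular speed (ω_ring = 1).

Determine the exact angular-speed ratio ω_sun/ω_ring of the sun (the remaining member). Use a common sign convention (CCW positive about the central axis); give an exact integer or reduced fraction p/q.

N_ring = 40 + 2·22 = 84
40(ω_s−ω_c) = −84(ω_r−ω_c),  ω_c=0, ω_r=1
ω_s = 0 − (84/40)(1−0) = -21/10
ω_s/ω_r = -21/10

-21/10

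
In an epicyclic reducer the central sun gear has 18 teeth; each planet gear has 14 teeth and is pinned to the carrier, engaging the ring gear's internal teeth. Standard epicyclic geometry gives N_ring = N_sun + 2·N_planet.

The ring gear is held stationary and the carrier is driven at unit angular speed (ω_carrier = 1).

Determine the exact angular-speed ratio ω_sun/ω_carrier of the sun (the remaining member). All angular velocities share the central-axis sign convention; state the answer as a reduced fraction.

N_ring = 18 + 2·14 = 46
18(ω_s−ω_c) = −46(ω_r−ω_c),  ω_r=0, ω_c=1
ω_s = 1 − (46/18)(0−1) = 32/9
ω_s/ω_c = 32/9

32/9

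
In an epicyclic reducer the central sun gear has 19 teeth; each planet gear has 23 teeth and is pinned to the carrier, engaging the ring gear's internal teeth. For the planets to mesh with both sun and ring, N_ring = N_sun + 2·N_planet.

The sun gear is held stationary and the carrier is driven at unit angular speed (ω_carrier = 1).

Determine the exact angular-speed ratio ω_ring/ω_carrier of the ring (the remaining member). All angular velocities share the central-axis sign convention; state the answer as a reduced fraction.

84/65

N_ring = 19 + 2·23 = 65
19(ω_s−ω_c) = −65(ω_r−ω_c),  ω_s=0, ω_c=1
ω_r = 1 − (19/65)(0−1) = 84/65
ω_r/ω_c = 84/65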